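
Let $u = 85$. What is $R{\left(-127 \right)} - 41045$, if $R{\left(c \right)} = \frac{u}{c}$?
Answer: $- \frac{5212800}{127} \approx -41046.0$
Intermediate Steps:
$R{\left(c \right)} = \frac{85}{c}$
$R{\left(-127 \right)} - 41045 = \frac{85}{-127} - 41045 = 85 \left(- \frac{1}{127}\right) - 41045 = - \frac{85}{127} - 41045 = - \frac{5212800}{127}$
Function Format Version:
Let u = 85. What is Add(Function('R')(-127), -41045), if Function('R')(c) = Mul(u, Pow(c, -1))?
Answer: Rational(-5212800, 127) ≈ -41046.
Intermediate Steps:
Function('R')(c) = Mul(85, Pow(c, -1))
Add(Function('R')(-127), -41045) = Add(Mul(85, Pow(-127, -1)), -41045) = Add(Mul(85, Rational(-1, 127)), -41045) = Add(Rational(-85, 127), -41045) = Rational(-5212800, 127)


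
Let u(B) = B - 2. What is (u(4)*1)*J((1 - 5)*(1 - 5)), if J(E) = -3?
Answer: -6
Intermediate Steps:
u(B) = -2 + B
(u(4)*1)*J((1 - 5)*(1 - 5)) = ((-2 + 4)*1)*(-3) = (2*1)*(-3) = 2*(-3) = -6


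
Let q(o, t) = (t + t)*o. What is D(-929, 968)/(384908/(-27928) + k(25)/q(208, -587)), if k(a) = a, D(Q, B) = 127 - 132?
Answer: 4262371360/11749019067 ≈ 0.36279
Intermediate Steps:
D(Q, B) = -5
q(o, t) = 2*o*t (q(o, t) = (2*t)*o = 2*o*t)
D(-929, 968)/(384908/(-27928) + k(25)/q(208, -587)) = -5/(384908/(-27928) + 25/((2*208*(-587)))) = -5/(384908*(-1/27928) + 25/(-244192)) = -5/(-96227/6982 + 25*(-1/244192)) = -5/(-96227/6982 - 25/244192) = -5/(-11749019067/852474272) = -5*(-852474272/11749019067) = 4262371360/11749019067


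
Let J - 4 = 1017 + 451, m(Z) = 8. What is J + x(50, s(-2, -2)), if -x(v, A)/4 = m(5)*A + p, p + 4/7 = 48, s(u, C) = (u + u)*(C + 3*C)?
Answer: 1808/7 ≈ 258.29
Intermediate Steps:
s(u, C) = 8*C*u (s(u, C) = (2*u)*(4*C) = 8*C*u)
p = 332/7 (p = -4/7 + 48 = 332/7 ≈ 47.429)
x(v, A) = -1328/7 - 32*A (x(v, A) = -4*(8*A + 332/7) = -4*(332/7 + 8*A) = -1328/7 - 32*A)
J = 1472 (J = 4 + (1017 + 451) = 4 + 1468 = 1472)
J + x(50, s(-2, -2)) = 1472 + (-1328/7 - 256*(-2)*(-2)) = 1472 + (-1328/7 - 32*32) = 1472 + (-1328/7 - 1024) = 1472 - 8496/7 = 1808/7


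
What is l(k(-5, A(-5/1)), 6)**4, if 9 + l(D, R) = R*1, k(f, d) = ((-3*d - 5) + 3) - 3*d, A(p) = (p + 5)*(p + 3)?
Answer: 81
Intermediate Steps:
A(p) = (3 + p)*(5 + p) (A(p) = (5 + p)*(3 + p) = (3 + p)*(5 + p))
k(f, d) = -2 - 6*d (k(f, d) = ((-5 - 3*d) + 3) - 3*d = (-2 - 3*d) - 3*d = -2 - 6*d)
l(D, R) = -9 + R (l(D, R) = -9 + R*1 = -9 + R)
l(k(-5, A(-5/1)), 6)**4 = (-9 + 6)**4 = (-3)**4 = 81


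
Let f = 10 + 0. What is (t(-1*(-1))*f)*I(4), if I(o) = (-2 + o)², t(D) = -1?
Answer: -40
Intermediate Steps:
f = 10
(t(-1*(-1))*f)*I(4) = (-1*10)*(-2 + 4)² = -10*2² = -10*4 = -40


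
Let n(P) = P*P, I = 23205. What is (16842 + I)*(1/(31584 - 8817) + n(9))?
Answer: 24617264672/7589 ≈ 3.2438e+6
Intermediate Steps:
n(P) = P²
(16842 + I)*(1/(31584 - 8817) + n(9)) = (16842 + 23205)*(1/(31584 - 8817) + 9²) = 40047*(1/22767 + 81) = 40047*(1844128/22767) = 24617264672/7589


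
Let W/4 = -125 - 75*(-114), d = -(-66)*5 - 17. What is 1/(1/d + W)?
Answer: 313/10548101 ≈ 2.9674e-5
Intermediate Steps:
d = 313 (d = -66*(-5) - 17 = 330 - 17 = 313)
W = 33700 (W = 4*(-125 - 75*(-114)) = 4*(-125 + 8550) = 4*8425 = 33700)
1/(1/d + W) = 1/(1/313 + 33700) = 1/(10548101/313) = 313/10548101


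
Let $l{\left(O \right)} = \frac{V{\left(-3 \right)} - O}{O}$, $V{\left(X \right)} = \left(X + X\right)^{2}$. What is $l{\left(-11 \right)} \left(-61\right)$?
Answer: $\frac{2867}{11} \approx 260.64$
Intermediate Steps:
$V{\left(X \right)} = 4 X^{2}$ ($V{\left(X \right)} = \left(2 X\right)^{2} = 4 X^{2}$)
$l{\left(O \right)} = \frac{36 - O}{O}$ ($l{\left(O \right)} = \frac{4 \left(-3\right)^{2} - O}{O} = \frac{4 \cdot 9 - O}{O} = \frac{36 - O}{O}$)
$l{\left(-11 \right)} \left(-61\right) = \frac{36 - -11}{-11} \left(-61\right) = - \frac{36 + 11}{11} \left(-61\right) = \left(- \frac{1}{11}\right) 47 \left(-61\right) = \left(- \frac{47}{11}\right) \left(-61\right) = \frac{2867}{11}$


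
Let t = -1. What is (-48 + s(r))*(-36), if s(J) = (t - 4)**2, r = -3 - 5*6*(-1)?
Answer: 828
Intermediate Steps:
r = 27 (r = -3 - 30*(-1) = -3 + 30 = 27)
s(J) = 25 (s(J) = (-1 - 4)**2 = (-5)**2 = 25)
(-48 + s(r))*(-36) = (-48 + 25)*(-36) = -23*(-36) = 828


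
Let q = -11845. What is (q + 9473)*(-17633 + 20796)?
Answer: -7502636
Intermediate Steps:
(q + 9473)*(-17633 + 20796) = (-11845 + 9473)*(-17633 + 20796) = -2372*3163 = -7502636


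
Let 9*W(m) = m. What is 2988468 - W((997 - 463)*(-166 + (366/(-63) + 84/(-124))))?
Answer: 5856465446/1953 ≈ 2.9987e+6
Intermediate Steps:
W(m) = m/9
2988468 - W((997 - 463)*(-166 + (366/(-63) + 84/(-124)))) = 2988468 - (997 - 463)*(-166 + (366/(-63) + 84/(-124)))/9 = 2988468 - 534*(-166 + (366*(-1/63) + 84*(-1/124)))/9 = 2988468 - 534*(-166 + (-122/21 - 21/31))/9 = 2988468 - 534*(-166 - 4223/651)/9 = 2988468 - 534*(-112289/651)/9 = 2988468 - (-19987442)/(9*217) = 2988468 - 1*(-19987442/1953) = 2988468 + 19987442/1953 = 5856465446/1953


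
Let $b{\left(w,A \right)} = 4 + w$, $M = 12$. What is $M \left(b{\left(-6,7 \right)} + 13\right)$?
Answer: $132$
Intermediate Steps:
$M \left(b{\left(-6,7 \right)} + 13\right) = 12 \left(\left(4 - 6\right) + 13\right) = 12 \left(-2 + 13\right) = 12 \cdot 11 = 132$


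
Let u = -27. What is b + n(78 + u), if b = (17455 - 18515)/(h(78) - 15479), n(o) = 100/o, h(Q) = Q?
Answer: 1594160/785451 ≈ 2.0296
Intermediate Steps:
b = 1060/15401 (b = (17455 - 18515)/(78 - 15479) = -1060/(-15401) = -1060*(-1/15401) = 1060/15401 ≈ 0.068827)
b + n(78 + u) = 1060/15401 + 100/(78 - 27) = 1060/15401 + 100/51 = 1594160/785451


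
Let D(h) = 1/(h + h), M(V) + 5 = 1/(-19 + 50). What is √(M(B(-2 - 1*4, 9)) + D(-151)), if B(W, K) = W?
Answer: 3*I*√48410902/9362 ≈ 2.2296*I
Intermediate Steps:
M(V) = -154/31 (M(V) = -5 + 1/(-19 + 50) = -5 + 1/31 = -154/31)
D(h) = 1/(2*h)
√(M(B(-2 - 1*4, 9)) + D(-151)) = √(-154/31 + (½)/(-151)) = √(-154/31 + (½)*(-1/151)) = √(-154/31 - 1/302) = √(-46539/9362) = 3*I*√48410902/9362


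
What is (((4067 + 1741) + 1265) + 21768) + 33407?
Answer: 62248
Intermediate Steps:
(((4067 + 1741) + 1265) + 21768) + 33407 = ((5808 + 1265) + 21768) + 33407 = (7073 + 21768) + 33407 = 28841 + 33407 = 62248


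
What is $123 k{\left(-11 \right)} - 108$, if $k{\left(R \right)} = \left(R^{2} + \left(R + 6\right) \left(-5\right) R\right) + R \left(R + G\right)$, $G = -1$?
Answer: $-2814$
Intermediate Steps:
$k{\left(R \right)} = R^{2} + R \left(-1 + R\right) + R \left(-30 - 5 R\right)$ ($k{\left(R \right)} = \left(R^{2} + \left(R + 6\right) \left(-5\right) R\right) + R \left(R - 1\right) = \left(R^{2} + \left(6 + R\right) \left(-5\right) R\right) + R \left(-1 + R\right) = \left(R^{2} + \left(-30 - 5 R\right) R\right) + R \left(-1 + R\right) = \left(R^{2} + R \left(-30 - 5 R\right)\right) + R \left(-1 + R\right) = R^{2} + R \left(-1 + R\right) + R \left(-30 - 5 R\right)$)
$123 k{\left(-11 \right)} - 108 = 123 \left(\left(-1\right) \left(-11\right) \left(31 + 3 \left(-11\right)\right)\right) - 108 = 123 \left(\left(-1\right) \left(-11\right) \left(31 - 33\right)\right) - 108 = 123 \left(\left(-1\right) \left(-11\right) \left(-2\right)\right) - 108 = 123 \left(-22\right) - 108 = -2706 - 108 = -2814$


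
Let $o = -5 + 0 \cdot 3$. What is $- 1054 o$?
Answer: $5270$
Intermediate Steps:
$o = -5$ ($o = -5 + 0 = -5$)
$- 1054 o = \left(-1054\right) \left(-5\right) = 5270$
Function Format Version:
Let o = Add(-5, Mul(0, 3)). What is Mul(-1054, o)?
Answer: 5270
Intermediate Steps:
o = -5 (o = Add(-5, 0) = -5)
Mul(-1054, o) = Mul(-1054, -5) = 5270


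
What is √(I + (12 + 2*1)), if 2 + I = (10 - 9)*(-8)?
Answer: 2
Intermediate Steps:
I = -10 (I = -2 + (10 - 9)*(-8) = -2 + 1*(-8) = -2 - 8 = -10)
√(I + (12 + 2*1)) = √(-10 + (12 + 2*1)) = √(-10 + (12 + 2)) = √(-10 + 14) = √4 = 2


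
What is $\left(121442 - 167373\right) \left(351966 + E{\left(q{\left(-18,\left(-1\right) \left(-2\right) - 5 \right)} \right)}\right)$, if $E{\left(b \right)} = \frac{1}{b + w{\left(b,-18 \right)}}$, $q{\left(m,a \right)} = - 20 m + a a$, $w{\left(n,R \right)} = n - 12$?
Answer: $- \frac{11736625197127}{726} \approx -1.6166 \cdot 10^{10}$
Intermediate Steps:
$w{\left(n,R \right)} = -12 + n$ ($w{\left(n,R \right)} = n - 12 = -12 + n$)
$q{\left(m,a \right)} = a^{2} - 20 m$ ($q{\left(m,a \right)} = - 20 m + a^{2} = a^{2} - 20 m$)
$E{\left(b \right)} = \frac{1}{-12 + 2 b}$ ($E{\left(b \right)} = \frac{1}{b + \left(-12 + b\right)} = \frac{1}{-12 + 2 b}$)
$\left(121442 - 167373\right) \left(351966 + E{\left(q{\left(-18,\left(-1\right) \left(-2\right) - 5 \right)} \right)}\right) = \left(121442 - 167373\right) \left(351966 + \frac{1}{2 \left(-6 + \left(\left(\left(-1\right) \left(-2\right) - 5\right)^{2} - -360\right)\right)}\right) = - 45931 \left(351966 + \frac{1}{2 \left(-6 + \left(\left(2 - 5\right)^{2} + 360\right)\right)}\right) = - 45931 \left(351966 + \frac{1}{2 \left(-6 + \left(\left(-3\right)^{2} + 360\right)\right)}\right) = - 45931 \left(351966 + \frac{1}{2 \left(-6 + \left(9 + 360\right)\right)}\right) = - 45931 \left(351966 + \frac{1}{2 \left(-6 + 369\right)}\right) = - 45931 \left(351966 + \frac{1}{2 \cdot 363}\right) = - 45931 \left(351966 + \frac{1}{2} \cdot \frac{1}{363}\right) = - 45931 \left(351966 + \frac{1}{726}\right) = \left(-45931\right) \frac{255527317}{726} = - \frac{11736625197127}{726}$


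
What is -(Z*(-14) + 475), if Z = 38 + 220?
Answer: 3137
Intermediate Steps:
Z = 258
-(Z*(-14) + 475) = -(258*(-14) + 475) = -(-3612 + 475) = -1*(-3137) = 3137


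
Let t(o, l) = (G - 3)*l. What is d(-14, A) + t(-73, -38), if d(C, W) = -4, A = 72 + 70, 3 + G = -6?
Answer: 452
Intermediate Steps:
G = -9 (G = -3 - 6 = -9)
A = 142
t(o, l) = -12*l (t(o, l) = (-9 - 3)*l = -12*l)
d(-14, A) + t(-73, -38) = -4 - 12*(-38) = -4 + 456 = 452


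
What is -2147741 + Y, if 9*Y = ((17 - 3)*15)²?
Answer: -2142841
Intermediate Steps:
Y = 4900 (Y = ((17 - 3)*15)²/9 = (14*15)²/9 = (⅑)*210² = (⅑)*44100 = 4900)
-2147741 + Y = -2147741 + 4900 = -2142841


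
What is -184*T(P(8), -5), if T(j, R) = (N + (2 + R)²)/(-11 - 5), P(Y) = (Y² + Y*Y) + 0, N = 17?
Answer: 299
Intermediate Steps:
P(Y) = 2*Y² (P(Y) = (Y² + Y²) + 0 = 2*Y² + 0 = 2*Y²)
T(j, R) = -17/16 - (2 + R)²/16 (T(j, R) = (17 + (2 + R)²)/(-11 - 5) = (17 + (2 + R)²)/(-16) = (17 + (2 + R)²)*(-1/16) = -17/16 - (2 + R)²/16)
-184*T(P(8), -5) = -184*(-17/16 - (2 - 5)²/16) = -184*(-17/16 - 1/16*(-3)²) = -184*(-17/16 - 1/16*9) = -184*(-17/16 - 9/16) = -184*(-13/8) = 299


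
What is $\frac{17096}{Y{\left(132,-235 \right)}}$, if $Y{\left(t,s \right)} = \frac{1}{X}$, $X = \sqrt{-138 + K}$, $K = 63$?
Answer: $85480 i \sqrt{3} \approx 1.4806 \cdot 10^{5} i$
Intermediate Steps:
$X = 5 i \sqrt{3}$ ($X = \sqrt{-138 + 63} = \sqrt{-75} = 5 i \sqrt{3} \approx 8.6602 i$)
$Y{\left(t,s \right)} = - \frac{i \sqrt{3}}{15}$ ($Y{\left(t,s \right)} = \frac{1}{5 i \sqrt{3}} = - \frac{i \sqrt{3}}{15}$)
$\frac{17096}{Y{\left(132,-235 \right)}} = \frac{17096}{\left(- \frac{1}{15}\right) i \sqrt{3}} = 17096 \cdot 5 i \sqrt{3} = 85480 i \sqrt{3}$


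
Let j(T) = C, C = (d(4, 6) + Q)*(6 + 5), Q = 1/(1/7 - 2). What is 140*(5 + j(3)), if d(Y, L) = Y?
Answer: 78400/13 ≈ 6030.8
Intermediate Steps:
Q = -7/13 (Q = 1/(⅐ - 2) = 1/(-13/7) = -7/13 ≈ -0.53846)
C = 495/13 (C = (4 - 7/13)*(6 + 5) = (45/13)*11 = 495/13 ≈ 38.077)
j(T) = 495/13
140*(5 + j(3)) = 140*(5 + 495/13) = 140*(560/13) = 78400/13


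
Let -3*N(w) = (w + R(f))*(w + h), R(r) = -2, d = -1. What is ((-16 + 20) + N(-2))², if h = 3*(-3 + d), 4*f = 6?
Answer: 1936/9 ≈ 215.11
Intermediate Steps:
f = 3/2 (f = (¼)*6 = 3/2 ≈ 1.5000)
h = -12 (h = 3*(-3 - 1) = 3*(-4) = -12)
N(w) = -(-12 + w)*(-2 + w)/3 (N(w) = -(w - 2)*(w - 12)/3 = -(-2 + w)*(-12 + w)/3 = -(-12 + w)*(-2 + w)/3)
((-16 + 20) + N(-2))² = ((-16 + 20) + (-8 - ⅓*(-2)² + (14/3)*(-2)))² = (4 + (-8 - ⅓*4 - 28/3))² = (4 + (-8 - 4/3 - 28/3))² = (4 - 56/3)² = (-44/3)² = 1936/9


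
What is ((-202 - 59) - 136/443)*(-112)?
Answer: 12965008/443 ≈ 29266.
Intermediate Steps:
((-202 - 59) - 136/443)*(-112) = (-261 - 136*1/443)*(-112) = (-261 - 136/443)*(-112) = -115759/443*(-112) = 12965008/443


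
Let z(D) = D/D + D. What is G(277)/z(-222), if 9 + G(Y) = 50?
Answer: -41/221 ≈ -0.18552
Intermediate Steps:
G(Y) = 41 (G(Y) = -9 + 50 = 41)
z(D) = 1 + D
G(277)/z(-222) = 41/(1 - 222) = 41/(-221) = 41*(-1/221) = -41/221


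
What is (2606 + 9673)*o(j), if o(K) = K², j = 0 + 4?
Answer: 196464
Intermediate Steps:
j = 4
(2606 + 9673)*o(j) = (2606 + 9673)*4² = 12279*16 = 196464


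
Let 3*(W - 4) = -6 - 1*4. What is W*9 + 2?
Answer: 8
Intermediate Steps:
W = ⅔ (W = 4 + (-6 - 1*4)/3 = 4 + (-6 - 4)/3 = 4 + (⅓)*(-10) = 4 - 10/3 = ⅔ ≈ 0.66667)
W*9 + 2 = (⅔)*9 + 2 = 6 + 2 = 8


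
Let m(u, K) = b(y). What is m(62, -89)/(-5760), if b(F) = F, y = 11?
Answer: -11/5760 ≈ -0.0019097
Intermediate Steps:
m(u, K) = 11
m(62, -89)/(-5760) = 11/(-5760) = 11*(-1/5760) = -11/5760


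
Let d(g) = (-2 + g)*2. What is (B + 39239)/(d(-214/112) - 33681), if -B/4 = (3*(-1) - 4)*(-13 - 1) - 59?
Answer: -1094324/943287 ≈ -1.1601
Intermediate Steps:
d(g) = -4 + 2*g
B = -156 (B = -4*((3*(-1) - 4)*(-13 - 1) - 59) = -4*((-3 - 4)*(-14) - 59) = -4*(-7*(-14) - 59) = -4*(98 - 59) = -4*39 = -156)
(B + 39239)/(d(-214/112) - 33681) = (-156 + 39239)/((-4 + 2*(-214/112)) - 33681) = 39083/((-4 + 2*(-214*1/112)) - 33681) = 39083/((-4 + 2*(-107/56)) - 33681) = 39083/((-4 - 107/28) - 33681) = 39083/(-219/28 - 33681) = 39083/(-943287/28) = 39083*(-28/943287) = -1094324/943287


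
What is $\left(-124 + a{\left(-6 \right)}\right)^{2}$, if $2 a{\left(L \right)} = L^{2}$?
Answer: $11236$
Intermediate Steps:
$a{\left(L \right)} = \frac{L^{2}}{2}$
$\left(-124 + a{\left(-6 \right)}\right)^{2} = \left(-124 + \frac{\left(-6\right)^{2}}{2}\right)^{2} = \left(-124 + \frac{1}{2} \cdot 36\right)^{2} = \left(-124 + 18\right)^{2} = \left(-106\right)^{2} = 11236$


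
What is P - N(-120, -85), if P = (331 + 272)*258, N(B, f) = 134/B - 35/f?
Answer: 158686199/1020 ≈ 1.5557e+5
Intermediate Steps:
N(B, f) = -35/f + 134/B
P = 155574 (P = 603*258 = 155574)
P - N(-120, -85) = 155574 - (-35/(-85) + 134/(-120)) = 155574 - (-35*(-1/85) + 134*(-1/120)) = 155574 - (7/17 - 67/60) = 155574 - 1*(-719/1020) = 155574 + 719/1020 = 158686199/1020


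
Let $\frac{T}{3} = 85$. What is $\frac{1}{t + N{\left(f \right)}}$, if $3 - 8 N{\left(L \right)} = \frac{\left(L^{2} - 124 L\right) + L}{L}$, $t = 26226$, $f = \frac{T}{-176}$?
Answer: $\frac{1408}{36948639} \approx 3.8107 \cdot 10^{-5}$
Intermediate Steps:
$T = 255$ ($T = 3 \cdot 85 = 255$)
$f = - \frac{255}{176}$ ($f = \frac{255}{-176} = 255 \left(- \frac{1}{176}\right) = - \frac{255}{176} \approx -1.4489$)
$N{\left(L \right)} = \frac{3}{8} - \frac{L^{2} - 123 L}{8 L}$ ($N{\left(L \right)} = \frac{3}{8} - \frac{\left(\left(L^{2} - 124 L\right) + L\right) \frac{1}{L}}{8} = \frac{3}{8} - \frac{\left(L^{2} - 123 L\right) \frac{1}{L}}{8} = \frac{3}{8} - \frac{\frac{1}{L} \left(L^{2} - 123 L\right)}{8} = \frac{3}{8} - \frac{L^{2} - 123 L}{8 L}$)
$\frac{1}{t + N{\left(f \right)}} = \frac{1}{26226 + \left(\frac{63}{4} - - \frac{255}{1408}\right)} = \frac{1}{26226 + \left(\frac{63}{4} + \frac{255}{1408}\right)} = \frac{1}{26226 + \frac{22431}{1408}} = \frac{1}{\frac{36948639}{1408}} = \frac{1408}{36948639}$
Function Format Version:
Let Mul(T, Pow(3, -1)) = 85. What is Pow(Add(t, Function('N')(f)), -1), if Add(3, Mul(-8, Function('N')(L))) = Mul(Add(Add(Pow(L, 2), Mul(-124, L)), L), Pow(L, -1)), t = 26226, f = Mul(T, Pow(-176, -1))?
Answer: Rational(1408, 36948639) ≈ 3.8107e-5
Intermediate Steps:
T = 255 (T = Mul(3, 85) = 255)
f = Rational(-255, 176) (f = Mul(255, Pow(-176, -1)) = Mul(255, Rational(-1, 176)) = Rational(-255, 176) ≈ -1.4489)
Function('N')(L) = Add(Rational(3, 8), Mul(Rational(-1, 8), Pow(L, -1), Add(Pow(L, 2), Mul(-123, L)))) (Function('N')(L) = Add(Rational(3, 8), Mul(Rational(-1, 8), Mul(Add(Add(Pow(L, 2), Mul(-124, L)), L), Pow(L, -1)))) = Add(Rational(3, 8), Mul(Rational(-1, 8), Mul(Add(Pow(L, 2), Mul(-123, L)), Pow(L, -1)))) = Add(Rational(3, 8), Mul(Rational(-1, 8), Mul(Pow(L, -1), Add(Pow(L, 2), Mul(-123, L))))) = Add(Rational(3, 8), Mul(Rational(-1, 8), Pow(L, -1), Add(Pow(L, 2), Mul(-123, L)))))
Pow(Add(t, Function('N')(f)), -1) = Pow(Add(26226, Add(Rational(63, 4), Mul(Rational(-1, 8), Rational(-255, 176)))), -1) = Pow(Add(26226, Add(Rational(63, 4), Rational(255, 1408))), -1) = Pow(Add(26226, Rational(22431, 1408)), -1) = Pow(Rational(36948639, 1408), -1) = Rational(1408, 36948639)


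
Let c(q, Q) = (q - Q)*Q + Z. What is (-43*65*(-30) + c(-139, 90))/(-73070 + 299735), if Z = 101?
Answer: 63341/226665 ≈ 0.27945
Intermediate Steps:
c(q, Q) = 101 + Q*(q - Q) (c(q, Q) = (q - Q)*Q + 101 = Q*(q - Q) + 101 = 101 + Q*(q - Q))
(-43*65*(-30) + c(-139, 90))/(-73070 + 299735) = (-43*65*(-30) + (101 - 1*90² + 90*(-139)))/(-73070 + 299735) = (-2795*(-30) + (101 - 1*8100 - 12510))/226665 = (83850 + (101 - 8100 - 12510))*(1/226665) = (83850 - 20509)*(1/226665) = 63341*(1/226665) = 63341/226665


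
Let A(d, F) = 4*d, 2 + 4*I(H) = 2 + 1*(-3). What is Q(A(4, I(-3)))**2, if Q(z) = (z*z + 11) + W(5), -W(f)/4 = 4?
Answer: 63001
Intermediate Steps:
W(f) = -16 (W(f) = -4*4 = -16)
I(H) = -3/4 (I(H) = -1/2 + (2 + 1*(-3))/4 = -1/2 + (2 - 3)/4 = -1/2 + (1/4)*(-1) = -1/2 - 1/4 = -3/4)
Q(z) = -5 + z**2 (Q(z) = (z*z + 11) - 16 = (z**2 + 11) - 16 = (11 + z**2) - 16 = -5 + z**2)
Q(A(4, I(-3)))**2 = (-5 + (4*4)**2)**2 = (-5 + 16**2)**2 = (-5 + 256)**2 = 251**2 = 63001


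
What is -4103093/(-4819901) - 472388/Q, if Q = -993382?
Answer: 3176401062057/2394001447591 ≈ 1.3268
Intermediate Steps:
-4103093/(-4819901) - 472388/Q = -4103093/(-4819901) - 472388/(-993382) = -4103093*(-1/4819901) - 472388*(-1/993382) = 4103093/4819901 + 236194/496691 = 3176401062057/2394001447591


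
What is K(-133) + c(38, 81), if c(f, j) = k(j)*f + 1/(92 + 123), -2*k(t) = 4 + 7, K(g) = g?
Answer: -73529/215 ≈ -342.00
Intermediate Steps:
k(t) = -11/2 (k(t) = -(4 + 7)/2 = -1/2*11 = -11/2)
c(f, j) = 1/215 - 11*f/2 (c(f, j) = -11*f/2 + 1/(92 + 123) = -11*f/2 + 1/215 = 1/215 - 11*f/2)
K(-133) + c(38, 81) = -133 + (1/215 - 11/2*38) = -133 + (1/215 - 209) = -133 - 44934/215 = -73529/215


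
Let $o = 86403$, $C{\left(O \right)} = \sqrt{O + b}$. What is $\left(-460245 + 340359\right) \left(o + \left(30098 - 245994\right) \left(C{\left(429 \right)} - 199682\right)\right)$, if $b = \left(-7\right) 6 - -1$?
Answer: $-5168361165011850 + 51765815712 \sqrt{97} \approx -5.1679 \cdot 10^{15}$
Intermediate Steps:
$b = -41$ ($b = -42 + 1 = -41$)
$C{\left(O \right)} = \sqrt{-41 + O}$ ($C{\left(O \right)} = \sqrt{O - 41} = \sqrt{-41 + O}$)
$\left(-460245 + 340359\right) \left(o + \left(30098 - 245994\right) \left(C{\left(429 \right)} - 199682\right)\right) = \left(-460245 + 340359\right) \left(86403 + \left(30098 - 245994\right) \left(\sqrt{-41 + 429} - 199682\right)\right) = - 119886 \left(86403 - 215896 \left(\sqrt{388} - 199682\right)\right) = - 119886 \left(86403 - 215896 \left(2 \sqrt{97} - 199682\right)\right) = - 119886 \left(86403 - 215896 \left(-199682 + 2 \sqrt{97}\right)\right) = - 119886 \left(86403 + \left(43110545072 - 431792 \sqrt{97}\right)\right) = - 119886 \left(43110631475 - 431792 \sqrt{97}\right) = -5168361165011850 + 51765815712 \sqrt{97}$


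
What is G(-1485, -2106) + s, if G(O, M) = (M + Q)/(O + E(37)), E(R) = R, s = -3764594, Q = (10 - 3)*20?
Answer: -2725565073/724 ≈ -3.7646e+6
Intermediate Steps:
Q = 140 (Q = 7*20 = 140)
G(O, M) = (140 + M)/(37 + O) (G(O, M) = (M + 140)/(O + 37) = (140 + M)/(37 + O))
G(-1485, -2106) + s = (140 - 2106)/(37 - 1485) - 3764594 = -1966/(-1448) - 3764594 = -1/1448*(-1966) - 3764594 = 983/724 - 3764594 = -2725565073/724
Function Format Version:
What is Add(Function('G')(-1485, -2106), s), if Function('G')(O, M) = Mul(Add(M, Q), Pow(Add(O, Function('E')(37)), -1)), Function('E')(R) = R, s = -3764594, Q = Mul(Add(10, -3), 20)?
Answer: Rational(-2725565073, 724) ≈ -3.7646e+6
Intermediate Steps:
Q = 140 (Q = Mul(7, 20) = 140)
Function('G')(O, M) = Mul(Pow(Add(37, O), -1), Add(140, M)) (Function('G')(O, M) = Mul(Add(M, 140), Pow(Add(O, 37), -1)) = Mul(Add(140, M), Pow(Add(37, O), -1)) = Mul(Pow(Add(37, O), -1), Add(140, M)))
Add(Function('G')(-1485, -2106), s) = Add(Mul(Pow(Add(37, -1485), -1), Add(140, -2106)), -3764594) = Add(Mul(Pow(-1448, -1), -1966), -3764594) = Add(Mul(Rational(-1, 1448), -1966), -3764594) = Add(Rational(983, 724), -3764594) = Rational(-2725565073, 724)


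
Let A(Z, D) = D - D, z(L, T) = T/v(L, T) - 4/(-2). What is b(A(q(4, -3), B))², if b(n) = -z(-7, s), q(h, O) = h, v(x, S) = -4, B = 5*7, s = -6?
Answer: 49/4 ≈ 12.250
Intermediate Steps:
B = 35
z(L, T) = 2 - T/4 (z(L, T) = T/(-4) - 4/(-2) = T*(-¼) - 4*(-½) = -T/4 + 2 = 2 - T/4)
A(Z, D) = 0
b(n) = -7/2 (b(n) = -(2 - ¼*(-6)) = -(2 + 3/2) = -1*7/2 = -7/2)
b(A(q(4, -3), B))² = (-7/2)² = 49/4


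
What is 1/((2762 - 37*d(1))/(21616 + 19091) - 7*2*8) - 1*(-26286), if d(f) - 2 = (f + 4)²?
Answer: 119796327699/4557421 ≈ 26286.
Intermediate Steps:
d(f) = 2 + (4 + f)² (d(f) = 2 + (f + 4)² = 2 + (4 + f)²)
1/((2762 - 37*d(1))/(21616 + 19091) - 7*2*8) - 1*(-26286) = 1/((2762 - 37*(2 + (4 + 1)²))/(21616 + 19091) - 7*2*8) - 1*(-26286) = 1/((2762 - 37*(2 + 5²))/40707 - 14*8) + 26286 = 1/((2762 - 37*(2 + 25))*(1/40707) - 112) + 26286 = 1/((2762 - 37*27)*(1/40707) - 112) + 26286 = 1/((2762 - 999)*(1/40707) - 112) + 26286 = 1/(1763*(1/40707) - 112) + 26286 = 1/(1763/40707 - 112) + 26286 = 1/(-4557421/40707) + 26286 = -40707/4557421 + 26286 = 119796327699/4557421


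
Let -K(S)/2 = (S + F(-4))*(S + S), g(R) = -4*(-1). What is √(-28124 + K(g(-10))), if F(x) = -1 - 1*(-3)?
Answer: 2*I*√7055 ≈ 167.99*I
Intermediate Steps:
F(x) = 2 (F(x) = -1 + 3 = 2)
g(R) = 4
K(S) = -4*S*(2 + S) (K(S) = -2*(S + 2)*(S + S) = -2*(2 + S)*2*S = -4*S*(2 + S))
√(-28124 + K(g(-10))) = √(-28124 - 4*4*(2 + 4)) = √(-28124 - 4*4*6) = √(-28124 - 96) = √(-28220) = 2*I*√7055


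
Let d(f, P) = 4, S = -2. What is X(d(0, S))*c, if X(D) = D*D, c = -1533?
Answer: -24528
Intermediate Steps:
X(D) = D²
X(d(0, S))*c = 4²*(-1533) = 16*(-1533) = -24528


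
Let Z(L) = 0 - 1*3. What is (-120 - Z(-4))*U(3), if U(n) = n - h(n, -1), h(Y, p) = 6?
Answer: 351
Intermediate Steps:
Z(L) = -3 (Z(L) = 0 - 3 = -3)
U(n) = -6 + n (U(n) = n - 1*6 = n - 6 = -6 + n)
(-120 - Z(-4))*U(3) = (-120 - 1*(-3))*(-6 + 3) = (-120 + 3)*(-3) = -117*(-3) = 351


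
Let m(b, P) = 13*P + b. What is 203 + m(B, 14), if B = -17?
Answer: 368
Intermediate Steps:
m(b, P) = b + 13*P
203 + m(B, 14) = 203 + (-17 + 13*14) = 203 + (-17 + 182) = 203 + 165 = 368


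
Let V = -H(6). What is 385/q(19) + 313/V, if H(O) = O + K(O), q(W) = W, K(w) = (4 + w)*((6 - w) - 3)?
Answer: 15187/456 ≈ 33.305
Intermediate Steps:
K(w) = (3 - w)*(4 + w) (K(w) = (4 + w)*(3 - w) = (3 - w)*(4 + w))
H(O) = 12 - O² (H(O) = O + (12 - O - O²) = 12 - O²)
V = 24 (V = -(12 - 1*6²) = -(12 - 1*36) = -(12 - 36) = -1*(-24) = 24)
385/q(19) + 313/V = 385/19 + 313/24 = 15187/456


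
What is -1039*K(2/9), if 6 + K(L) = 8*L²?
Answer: 471706/81 ≈ 5823.5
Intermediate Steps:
K(L) = -6 + 8*L²
-1039*K(2/9) = -1039*(-6 + 8*(2/9)²) = -1039*(-6 + 8*(4/81)) = -1039*(-6 + 32/81) = -1039*(-454/81) = 471706/81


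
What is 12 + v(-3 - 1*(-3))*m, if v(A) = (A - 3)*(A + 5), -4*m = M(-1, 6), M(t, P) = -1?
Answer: 33/4 ≈ 8.2500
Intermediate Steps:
m = ¼ (m = -¼*(-1) = ¼ ≈ 0.25000)
v(A) = (-3 + A)*(5 + A)
12 + v(-3 - 1*(-3))*m = 12 + (-15 + (-3 - 1*(-3))² + 2*(-3 - 1*(-3)))*(¼) = 12 + (-15 + (-3 + 3)² + 2*(-3 + 3))*(¼) = 12 + (-15 + 0² + 2*0)*(¼) = 12 + (-15 + 0 + 0)*(¼) = 12 - 15*¼ = 12 - 15/4 = 33/4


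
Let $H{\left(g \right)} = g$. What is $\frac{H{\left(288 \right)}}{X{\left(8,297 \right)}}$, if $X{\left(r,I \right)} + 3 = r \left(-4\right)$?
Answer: $- \frac{288}{35} \approx -8.2286$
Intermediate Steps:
$X{\left(r,I \right)} = -3 - 4 r$ ($X{\left(r,I \right)} = -3 + r \left(-4\right) = -3 - 4 r$)
$\frac{H{\left(288 \right)}}{X{\left(8,297 \right)}} = \frac{288}{-3 - 32} = \frac{288}{-35} = 288 \left(- \frac{1}{35}\right) = - \frac{288}{35}$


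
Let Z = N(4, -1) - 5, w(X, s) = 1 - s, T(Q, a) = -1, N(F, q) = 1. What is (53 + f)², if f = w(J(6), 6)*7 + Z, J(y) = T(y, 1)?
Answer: 196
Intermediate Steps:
J(y) = -1
Z = -4 (Z = 1 - 5 = -4)
f = -39 (f = (1 - 1*6)*7 - 4 = (1 - 6)*7 - 4 = -5*7 - 4 = -35 - 4 = -39)
(53 + f)² = (53 - 39)² = 14² = 196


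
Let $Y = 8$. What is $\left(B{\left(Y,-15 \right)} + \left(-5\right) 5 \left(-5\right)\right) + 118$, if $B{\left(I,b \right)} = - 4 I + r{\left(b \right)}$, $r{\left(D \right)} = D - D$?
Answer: $211$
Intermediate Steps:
$r{\left(D \right)} = 0$
$B{\left(I,b \right)} = - 4 I$ ($B{\left(I,b \right)} = - 4 I + 0 = - 4 I$)
$\left(B{\left(Y,-15 \right)} + \left(-5\right) 5 \left(-5\right)\right) + 118 = \left(\left(-4\right) 8 + \left(-5\right) 5 \left(-5\right)\right) + 118 = \left(-32 - -125\right) + 118 = \left(-32 + 125\right) + 118 = 93 + 118 = 211$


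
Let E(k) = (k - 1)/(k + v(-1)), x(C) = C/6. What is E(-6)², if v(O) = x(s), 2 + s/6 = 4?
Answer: 49/16 ≈ 3.0625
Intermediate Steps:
s = 12 (s = -12 + 6*4 = -12 + 24 = 12)
x(C) = C/6 (x(C) = C*(⅙) = C/6)
v(O) = 2 (v(O) = (⅙)*12 = 2)
E(k) = (-1 + k)/(2 + k) (E(k) = (k - 1)/(k + 2) = (-1 + k)/(2 + k))
E(-6)² = ((-1 - 6)/(2 - 6))² = (-7/(-4))² = (-¼*(-7))² = (7/4)² = 49/16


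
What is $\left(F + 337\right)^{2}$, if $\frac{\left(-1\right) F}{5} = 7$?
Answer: $91204$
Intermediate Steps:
$F = -35$ ($F = \left(-5\right) 7 = -35$)
$\left(F + 337\right)^{2} = \left(-35 + 337\right)^{2} = 302^{2} = 91204$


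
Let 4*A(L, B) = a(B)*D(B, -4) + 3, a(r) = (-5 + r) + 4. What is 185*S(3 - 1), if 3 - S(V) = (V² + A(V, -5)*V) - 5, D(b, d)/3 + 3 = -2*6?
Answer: -49025/2 ≈ -24513.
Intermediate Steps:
D(b, d) = -45 (D(b, d) = -9 + 3*(-2*6) = -9 + 3*(-12) = -9 - 36 = -45)
a(r) = -1 + r
A(L, B) = 12 - 45*B/4 (A(L, B) = ((-1 + B)*(-45) + 3)/4 = ((45 - 45*B) + 3)/4 = (48 - 45*B)/4 = 12 - 45*B/4)
S(V) = 8 - V² - 273*V/4 (S(V) = 3 - ((V² + (12 - 45/4*(-5))*V) - 5) = 3 - ((V² + (12 + 225/4)*V) - 5) = 3 - ((V² + 273*V/4) - 5) = 3 - (-5 + V² + 273*V/4) = 3 + (5 - V² - 273*V/4) = 8 - V² - 273*V/4)
185*S(3 - 1) = 185*(8 - (3 - 1)² - 273*(3 - 1)/4) = 185*(8 - 1*2² - 273/4*2) = 185*(8 - 1*4 - 273/2) = 185*(8 - 4 - 273/2) = 185*(-265/2) = -49025/2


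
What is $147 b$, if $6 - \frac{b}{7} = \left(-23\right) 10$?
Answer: $242844$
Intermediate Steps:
$b = 1652$ ($b = 42 - 7 \left(\left(-23\right) 10\right) = 42 - -1610 = 42 + 1610 = 1652$)
$147 b = 147 \cdot 1652 = 242844$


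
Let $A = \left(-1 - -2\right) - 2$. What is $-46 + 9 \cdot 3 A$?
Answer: $-73$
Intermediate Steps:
$A = -1$ ($A = \left(-1 + 2\right) - 2 = 1 - 2 = -1$)
$-46 + 9 \cdot 3 A = -46 + 9 \cdot 3 \left(-1\right) = -46 + 27 \left(-1\right) = -46 - 27 = -73$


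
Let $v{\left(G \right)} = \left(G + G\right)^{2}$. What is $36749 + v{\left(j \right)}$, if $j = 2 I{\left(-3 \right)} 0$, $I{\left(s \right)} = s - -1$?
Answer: $36749$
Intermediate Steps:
$I{\left(s \right)} = 1 + s$ ($I{\left(s \right)} = s + 1 = 1 + s$)
$j = 0$ ($j = 2 \left(1 - 3\right) 0 = 2 \left(-2\right) 0 = \left(-4\right) 0 = 0$)
$v{\left(G \right)} = 4 G^{2}$ ($v{\left(G \right)} = \left(2 G\right)^{2} = 4 G^{2}$)
$36749 + v{\left(j \right)} = 36749 + 4 \cdot 0^{2} = 36749 + 4 \cdot 0 = 36749 + 0 = 36749$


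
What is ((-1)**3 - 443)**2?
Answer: 197136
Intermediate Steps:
((-1)**3 - 443)**2 = (-1 - 443)**2 = (-444)**2 = 197136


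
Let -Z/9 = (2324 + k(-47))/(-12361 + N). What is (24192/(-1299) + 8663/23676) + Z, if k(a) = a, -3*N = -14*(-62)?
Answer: -6473106836803/389062570308 ≈ -16.638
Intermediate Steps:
N = -868/3 (N = -(-14)*(-62)/3 = -⅓*868 = -868/3 ≈ -289.33)
Z = 61479/37951 (Z = -9*(2324 - 47)/(-12361 - 868/3) = -20493/(-37951/3) = -20493*(-3)/37951 = -9*(-6831/37951) = 61479/37951 ≈ 1.6200)
(24192/(-1299) + 8663/23676) + Z = (24192/(-1299) + 8663/23676) + 61479/37951 = (24192*(-1/1299) + 8663*(1/23676)) + 61479/37951 = (-8064/433 + 8663/23676) + 61479/37951 = -187172185/10251708 + 61479/37951 = -6473106836803/389062570308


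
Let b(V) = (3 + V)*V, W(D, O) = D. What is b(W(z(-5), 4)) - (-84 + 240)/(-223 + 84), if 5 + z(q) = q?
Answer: 9886/139 ≈ 71.122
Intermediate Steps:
z(q) = -5 + q
b(V) = V*(3 + V)
b(W(z(-5), 4)) - (-84 + 240)/(-223 + 84) = (-5 - 5)*(3 + (-5 - 5)) - (-84 + 240)/(-223 + 84) = -10*(3 - 10) - 156/(-139) = -10*(-7) - 156*(-1)/139 = 70 - 1*(-156/139) = 70 + 156/139 = 9886/139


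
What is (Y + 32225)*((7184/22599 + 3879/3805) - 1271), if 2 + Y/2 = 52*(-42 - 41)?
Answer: -286153625204684/9554355 ≈ -2.9950e+7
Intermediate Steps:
Y = -8636 (Y = -4 + 2*(52*(-42 - 41)) = -4 + 2*(52*(-83)) = -4 + 2*(-4316) = -4 - 8632 = -8636)
(Y + 32225)*((7184/22599 + 3879/3805) - 1271) = (-8636 + 32225)*((7184/22599 + 3879/3805) - 1271) = 23589*((7184*(1/22599) + 3879*(1/3805)) - 1271) = 23589*((7184/22599 + 3879/3805) - 1271) = 23589*(114996641/85989195 - 1271) = 23589*(-109177270204/85989195) = -286153625204684/9554355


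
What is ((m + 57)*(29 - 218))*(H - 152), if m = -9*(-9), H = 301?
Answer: -3886218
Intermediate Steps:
m = 81
((m + 57)*(29 - 218))*(H - 152) = ((81 + 57)*(29 - 218))*(301 - 152) = (138*(-189))*149 = -26082*149 = -3886218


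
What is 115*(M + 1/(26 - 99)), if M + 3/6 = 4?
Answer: 58535/146 ≈ 400.92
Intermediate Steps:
M = 7/2 (M = -1/2 + 4 = 7/2 ≈ 3.5000)
115*(M + 1/(26 - 99)) = 115*(7/2 + 1/(26 - 99)) = 115*(7/2 + 1/(-73)) = 115*(7/2 - 1/73) = 115*(509/146) = 58535/146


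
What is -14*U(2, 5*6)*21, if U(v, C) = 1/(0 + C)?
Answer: -49/5 ≈ -9.8000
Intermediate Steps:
U(v, C) = 1/C
-14*U(2, 5*6)*21 = -14/(5*6)*21 = -14/30*21 = -14*1/30*21 = -7/15*21 = -49/5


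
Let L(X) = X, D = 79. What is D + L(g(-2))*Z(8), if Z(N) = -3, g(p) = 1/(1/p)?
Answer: 85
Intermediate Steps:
g(p) = p
D + L(g(-2))*Z(8) = 79 - 2*(-3) = 79 + 6 = 85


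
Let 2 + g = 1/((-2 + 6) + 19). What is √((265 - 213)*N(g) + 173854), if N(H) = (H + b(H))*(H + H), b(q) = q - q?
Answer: √92179366/23 ≈ 417.44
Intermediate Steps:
b(q) = 0
g = -45/23 (g = -2 + 1/((-2 + 6) + 19) = -2 + 1/(4 + 19) = -2 + 1/23 = -45/23 ≈ -1.9565)
N(H) = 2*H² (N(H) = (H + 0)*(H + H) = H*(2*H) = 2*H²)
√((265 - 213)*N(g) + 173854) = √((265 - 213)*(2*(-45/23)²) + 173854) = √(52*(2*(2025/529)) + 173854) = √(52*(4050/529) + 173854) = √(210600/529 + 173854) = √(92179366/529) = √92179366/23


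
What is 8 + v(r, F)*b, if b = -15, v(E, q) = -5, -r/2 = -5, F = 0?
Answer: 83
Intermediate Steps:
r = 10 (r = -2*(-5) = 10)
8 + v(r, F)*b = 8 - 5*(-15) = 8 + 75 = 83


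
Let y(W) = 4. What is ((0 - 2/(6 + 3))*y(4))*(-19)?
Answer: 152/9 ≈ 16.889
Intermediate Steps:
((0 - 2/(6 + 3))*y(4))*(-19) = ((0 - 2/(6 + 3))*4)*(-19) = ((0 - 2/9)*4)*(-19) = -2/9*4*(-19) = -8/9*(-19) = 152/9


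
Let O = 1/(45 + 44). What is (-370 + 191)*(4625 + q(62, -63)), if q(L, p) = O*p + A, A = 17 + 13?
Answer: -74147528/89 ≈ -8.3312e+5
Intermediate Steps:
A = 30
O = 1/89 ≈ 0.011236
q(L, p) = 30 + p/89 (q(L, p) = p/89 + 30 = 30 + p/89)
(-370 + 191)*(4625 + q(62, -63)) = (-370 + 191)*(4625 + (30 + (1/89)*(-63))) = -179*(4625 + (30 - 63/89)) = -179*(4625 + 2607/89) = -179*414232/89 = -74147528/89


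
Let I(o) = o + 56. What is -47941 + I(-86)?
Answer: -47971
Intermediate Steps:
I(o) = 56 + o
-47941 + I(-86) = -47941 + (56 - 86) = -47941 - 30 = -47971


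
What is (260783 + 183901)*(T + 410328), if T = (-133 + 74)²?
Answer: 184014241356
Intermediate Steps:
T = 3481 (T = (-59)² = 3481)
(260783 + 183901)*(T + 410328) = (260783 + 183901)*(3481 + 410328) = 444684*413809 = 184014241356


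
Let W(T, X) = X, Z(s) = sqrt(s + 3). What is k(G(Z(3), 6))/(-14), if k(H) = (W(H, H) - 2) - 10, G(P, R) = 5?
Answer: 1/2 ≈ 0.50000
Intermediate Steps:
Z(s) = sqrt(3 + s)
k(H) = -12 + H (k(H) = (H - 2) - 10 = (-2 + H) - 10 = -12 + H)
k(G(Z(3), 6))/(-14) = (-12 + 5)/(-14) = -7*(-1/14) = 1/2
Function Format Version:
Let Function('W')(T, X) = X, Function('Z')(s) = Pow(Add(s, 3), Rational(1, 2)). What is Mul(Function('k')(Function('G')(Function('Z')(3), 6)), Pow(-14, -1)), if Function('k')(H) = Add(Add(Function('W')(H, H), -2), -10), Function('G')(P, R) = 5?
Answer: Rational(1, 2) ≈ 0.50000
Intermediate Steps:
Function('Z')(s) = Pow(Add(3, s), Rational(1, 2))
Function('k')(H) = Add(-12, H) (Function('k')(H) = Add(Add(H, -2), -10) = Add(Add(-2, H), -10) = Add(-12, H))
Mul(Function('k')(Function('G')(Function('Z')(3), 6)), Pow(-14, -1)) = Mul(Add(-12, 5), Pow(-14, -1)) = Mul(-7, Rational(-1, 14)) = Rational(1, 2)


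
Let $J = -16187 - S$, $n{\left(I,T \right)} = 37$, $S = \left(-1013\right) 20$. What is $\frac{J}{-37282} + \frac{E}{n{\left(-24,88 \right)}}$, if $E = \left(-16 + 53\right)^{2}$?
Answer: $\frac{1375361}{37282} \approx 36.891$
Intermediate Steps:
$S = -20260$
$E = 1369$ ($E = 37^{2} = 1369$)
$J = 4073$ ($J = -16187 - -20260 = -16187 + 20260 = 4073$)
$\frac{J}{-37282} + \frac{E}{n{\left(-24,88 \right)}} = \frac{4073}{-37282} + \frac{1369}{37} = 4073 \left(- \frac{1}{37282}\right) + 1369 \cdot \frac{1}{37} = - \frac{4073}{37282} + 37 = \frac{1375361}{37282}$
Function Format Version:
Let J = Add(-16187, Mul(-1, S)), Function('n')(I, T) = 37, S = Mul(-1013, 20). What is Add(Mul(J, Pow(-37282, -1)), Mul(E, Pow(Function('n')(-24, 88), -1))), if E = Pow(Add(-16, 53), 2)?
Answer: Rational(1375361, 37282) ≈ 36.891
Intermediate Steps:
S = -20260
E = 1369 (E = Pow(37, 2) = 1369)
J = 4073 (J = Add(-16187, Mul(-1, -20260)) = Add(-16187, 20260) = 4073)
Add(Mul(J, Pow(-37282, -1)), Mul(E, Pow(Function('n')(-24, 88), -1))) = Add(Mul(4073, Pow(-37282, -1)), Mul(1369, Pow(37, -1))) = Add(Mul(4073, Rational(-1, 37282)), Mul(1369, Rational(1, 37))) = Add(Rational(-4073, 37282), 37) = Rational(1375361, 37282)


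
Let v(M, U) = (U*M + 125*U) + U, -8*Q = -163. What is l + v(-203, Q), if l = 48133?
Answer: 372513/8 ≈ 46564.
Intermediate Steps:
Q = 163/8 (Q = -⅛*(-163) = 163/8 ≈ 20.375)
v(M, U) = 126*U + M*U (v(M, U) = (M*U + 125*U) + U = (125*U + M*U) + U = 126*U + M*U)
l + v(-203, Q) = 48133 + 163*(126 - 203)/8 = 48133 + (163/8)*(-77) = 48133 - 12551/8 = 372513/8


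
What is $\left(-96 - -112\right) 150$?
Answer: $2400$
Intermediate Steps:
$\left(-96 - -112\right) 150 = \left(-96 + 112\right) 150 = 16 \cdot 150 = 2400$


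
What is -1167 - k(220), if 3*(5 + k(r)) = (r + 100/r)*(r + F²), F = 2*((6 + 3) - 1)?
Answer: -1192646/33 ≈ -36141.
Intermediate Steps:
F = 16 (F = 2*(9 - 1) = 2*8 = 16)
k(r) = -5 + (256 + r)*(r + 100/r)/3 (k(r) = -5 + ((r + 100/r)*(r + 16²))/3 = -5 + ((r + 100/r)*(r + 256))/3 = -5 + ((r + 100/r)*(256 + r))/3 = -5 + ((256 + r)*(r + 100/r))/3 = -5 + (256 + r)*(r + 100/r)/3)
-1167 - k(220) = -1167 - (25600 + 220*(85 + 220² + 256*220))/(3*220) = -1167 - (25600 + 220*(85 + 48400 + 56320))/(3*220) = -1167 - (25600 + 220*104805)/(3*220) = -1167 - (25600 + 23057100)/(3*220) = -1167 - 23082700/(3*220) = -1167 - 1*1154135/33 = -1167 - 1154135/33 = -1192646/33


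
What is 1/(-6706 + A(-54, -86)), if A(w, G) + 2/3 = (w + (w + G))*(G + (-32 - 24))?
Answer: 3/62524 ≈ 4.7982e-5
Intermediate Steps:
A(w, G) = -⅔ + (-56 + G)*(G + 2*w) (A(w, G) = -⅔ + (w + (w + G))*(G + (-32 - 24)) = -⅔ + (w + (G + w))*(G - 56) = -⅔ + (G + 2*w)*(-56 + G) = -⅔ + (-56 + G)*(G + 2*w))
1/(-6706 + A(-54, -86)) = 1/(-6706 + (-⅔ + (-86)² - 112*(-54) - 56*(-86) + 2*(-86)*(-54))) = 1/(-6706 + (-⅔ + 7396 + 6048 + 4816 + 9288)) = 1/(-6706 + 82642/3) = 1/(62524/3) = 3/62524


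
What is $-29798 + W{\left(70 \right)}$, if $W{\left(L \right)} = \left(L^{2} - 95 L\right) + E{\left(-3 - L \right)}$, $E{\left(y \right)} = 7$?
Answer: $-31541$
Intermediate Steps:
$W{\left(L \right)} = 7 + L^{2} - 95 L$ ($W{\left(L \right)} = \left(L^{2} - 95 L\right) + 7 = 7 + L^{2} - 95 L$)
$-29798 + W{\left(70 \right)} = -29798 + \left(7 + 70^{2} - 6650\right) = -29798 + \left(7 + 4900 - 6650\right) = -29798 - 1743 = -31541$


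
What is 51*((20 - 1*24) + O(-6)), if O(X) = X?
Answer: -510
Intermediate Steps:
51*((20 - 1*24) + O(-6)) = 51*((20 - 1*24) - 6) = 51*((20 - 24) - 6) = 51*(-4 - 6) = 51*(-10) = -510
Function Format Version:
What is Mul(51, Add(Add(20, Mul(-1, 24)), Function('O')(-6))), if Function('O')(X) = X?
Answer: -510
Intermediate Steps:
Mul(51, Add(Add(20, Mul(-1, 24)), Function('O')(-6))) = Mul(51, Add(Add(20, Mul(-1, 24)), -6)) = Mul(51, Add(Add(20, -24), -6)) = Mul(51, Add(-4, -6)) = Mul(51, -10) = -510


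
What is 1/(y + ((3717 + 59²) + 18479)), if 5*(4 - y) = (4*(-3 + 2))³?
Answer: 5/128469 ≈ 3.8920e-5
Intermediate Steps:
y = 84/5 (y = 4 - 64*(-3 + 2)³/5 = 4 - (4*(-1))³/5 = 4 - ⅕*(-4)³ = 4 - ⅕*(-64) = 4 + 64/5 = 84/5 ≈ 16.800)
1/(y + ((3717 + 59²) + 18479)) = 1/(84/5 + ((3717 + 59²) + 18479)) = 1/(84/5 + ((3717 + 3481) + 18479)) = 1/(84/5 + (7198 + 18479)) = 1/(84/5 + 25677) = 1/(128469/5) = 5/128469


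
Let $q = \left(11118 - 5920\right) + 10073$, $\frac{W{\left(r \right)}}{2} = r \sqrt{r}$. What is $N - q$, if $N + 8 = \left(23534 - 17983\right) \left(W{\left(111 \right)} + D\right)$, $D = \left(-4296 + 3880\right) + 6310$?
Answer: $32702315 + 1232322 \sqrt{111} \approx 4.5686 \cdot 10^{7}$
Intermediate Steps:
$D = 5894$ ($D = -416 + 6310 = 5894$)
$W{\left(r \right)} = 2 r^{\frac{3}{2}}$ ($W{\left(r \right)} = 2 r \sqrt{r} = 2 r^{\frac{3}{2}}$)
$N = 32717586 + 1232322 \sqrt{111}$ ($N = -8 + \left(23534 - 17983\right) \left(2 \cdot 111^{\frac{3}{2}} + 5894\right) = -8 + 5551 \left(2 \cdot 111 \sqrt{111} + 5894\right) = -8 + 5551 \left(222 \sqrt{111} + 5894\right) = -8 + 5551 \left(5894 + 222 \sqrt{111}\right) = -8 + \left(32717594 + 1232322 \sqrt{111}\right) = 32717586 + 1232322 \sqrt{111} \approx 4.5701 \cdot 10^{7}$)
$q = 15271$ ($q = 5198 + 10073 = 15271$)
$N - q = \left(32717586 + 1232322 \sqrt{111}\right) - 15271 = 32702315 + 1232322 \sqrt{111}$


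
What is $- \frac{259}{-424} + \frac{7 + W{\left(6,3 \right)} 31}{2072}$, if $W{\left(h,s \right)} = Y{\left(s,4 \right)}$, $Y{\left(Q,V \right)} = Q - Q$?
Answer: $\frac{2409}{3922} \approx 0.61423$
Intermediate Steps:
$Y{\left(Q,V \right)} = 0$
$W{\left(h,s \right)} = 0$
$- \frac{259}{-424} + \frac{7 + W{\left(6,3 \right)} 31}{2072} = - \frac{259}{-424} + \frac{7 + 0 \cdot 31}{2072} = \left(-259\right) \left(- \frac{1}{424}\right) + \left(7 + 0\right) \frac{1}{2072} = \frac{259}{424} + 7 \cdot \frac{1}{2072} = \frac{259}{424} + \frac{1}{296} = \frac{2409}{3922}$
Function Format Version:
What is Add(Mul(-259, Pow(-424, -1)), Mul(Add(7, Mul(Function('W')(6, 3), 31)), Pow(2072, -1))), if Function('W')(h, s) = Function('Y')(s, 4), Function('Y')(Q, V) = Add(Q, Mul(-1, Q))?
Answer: Rational(2409, 3922) ≈ 0.61423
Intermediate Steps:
Function('Y')(Q, V) = 0
Function('W')(h, s) = 0
Add(Mul(-259, Pow(-424, -1)), Mul(Add(7, Mul(Function('W')(6, 3), 31)), Pow(2072, -1))) = Add(Mul(-259, Pow(-424, -1)), Mul(Add(7, Mul(0, 31)), Pow(2072, -1))) = Add(Mul(-259, Rational(-1, 424)), Mul(Add(7, 0), Rational(1, 2072))) = Add(Rational(259, 424), Mul(7, Rational(1, 2072))) = Add(Rational(259, 424), Rational(1, 296)) = Rational(2409, 3922)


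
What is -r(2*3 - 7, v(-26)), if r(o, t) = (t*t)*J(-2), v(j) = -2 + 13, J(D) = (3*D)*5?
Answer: 3630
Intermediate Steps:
J(D) = 15*D
v(j) = 11
r(o, t) = -30*t**2 (r(o, t) = (t*t)*(15*(-2)) = t**2*(-30) = -30*t**2)
-r(2*3 - 7, v(-26)) = -(-30)*11**2 = -(-30)*121 = -1*(-3630) = 3630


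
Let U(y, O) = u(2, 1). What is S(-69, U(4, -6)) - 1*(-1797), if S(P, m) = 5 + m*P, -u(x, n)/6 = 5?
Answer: 3872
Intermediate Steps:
u(x, n) = -30 (u(x, n) = -6*5 = -30)
U(y, O) = -30
S(P, m) = 5 + P*m
S(-69, U(4, -6)) - 1*(-1797) = (5 - 69*(-30)) - 1*(-1797) = (5 + 2070) + 1797 = 2075 + 1797 = 3872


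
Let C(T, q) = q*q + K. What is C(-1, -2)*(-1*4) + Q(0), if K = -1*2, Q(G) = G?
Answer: -8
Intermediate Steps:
K = -2
C(T, q) = -2 + q² (C(T, q) = q*q - 2 = q² - 2 = -2 + q²)
C(-1, -2)*(-1*4) + Q(0) = (-2 + (-2)²)*(-1*4) + 0 = (-2 + 4)*(-4) + 0 = 2*(-4) + 0 = -8 + 0 = -8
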